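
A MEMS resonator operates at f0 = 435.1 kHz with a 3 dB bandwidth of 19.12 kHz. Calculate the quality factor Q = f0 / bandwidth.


Step 1: Q = f0 / bandwidth
Step 2: Q = 435.1 / 19.12
Q = 22.8


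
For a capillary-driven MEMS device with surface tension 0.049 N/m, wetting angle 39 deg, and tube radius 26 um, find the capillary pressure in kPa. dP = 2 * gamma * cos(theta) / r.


Step 1: cos(39 deg) = 0.7771
Step 2: Convert r to m: r = 26e-6 m
Step 3: dP = 2 * 0.049 * 0.7771 / 26e-6 = 2929.1 Pa
Step 4: Convert Pa to kPa (divide by 1000).
dP = 2.93 kPa


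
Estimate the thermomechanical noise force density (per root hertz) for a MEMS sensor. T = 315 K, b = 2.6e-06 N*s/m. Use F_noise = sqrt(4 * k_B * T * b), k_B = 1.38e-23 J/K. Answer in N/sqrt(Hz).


Step 1: Compute 4 * k_B * T * b
= 4 * 1.38e-23 * 315 * 2.6e-06
= 4.5209e-26 N^2/Hz
Step 2: F_noise = sqrt(4.5209e-26)
F_noise = 2.13e-13 N/sqrt(Hz)


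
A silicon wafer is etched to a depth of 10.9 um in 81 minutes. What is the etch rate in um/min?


Step 1: Etch rate = depth / time
Step 2: rate = 10.9 / 81
rate = 0.135 um/min


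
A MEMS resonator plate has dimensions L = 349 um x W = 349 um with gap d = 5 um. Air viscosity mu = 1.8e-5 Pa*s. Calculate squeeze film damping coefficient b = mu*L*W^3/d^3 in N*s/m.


Step 1: Convert to SI.
L = 349e-6 m, W = 349e-6 m, d = 5e-6 m
Step 2: W^3 = (349e-6)^3 = 4.25e-11 m^3
Step 3: d^3 = (5e-6)^3 = 1.25e-16 m^3
Step 4: b = 1.8e-5 * 349e-6 * 4.25e-11 / 1.25e-16
b = 2.14e-03 N*s/m


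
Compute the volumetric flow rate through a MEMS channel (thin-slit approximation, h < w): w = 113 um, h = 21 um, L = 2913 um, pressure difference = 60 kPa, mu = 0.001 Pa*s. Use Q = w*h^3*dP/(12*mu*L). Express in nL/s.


Step 1: Convert all dimensions to SI (meters).
w = 113e-6 m, h = 21e-6 m, L = 2913e-6 m, dP = 60e3 Pa
Step 2: Q = w * h^3 * dP / (12 * mu * L)
Q = 113e-6 * (21e-6)^3 * 60e3 / (12 * 0.001 * 2913e-6) = 1.79624614e-09 m^3/s
Step 3: Convert Q from m^3/s to nL/s (1 m^3 = 1e12 nL, so multiply by 1e12).
Q = 1796.246 nL/s


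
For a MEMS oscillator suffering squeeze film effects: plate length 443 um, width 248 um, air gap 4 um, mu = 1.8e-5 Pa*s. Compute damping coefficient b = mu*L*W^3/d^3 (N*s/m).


Step 1: Convert to SI.
L = 443e-6 m, W = 248e-6 m, d = 4e-6 m
Step 2: W^3 = (248e-6)^3 = 1.53e-11 m^3
Step 3: d^3 = (4e-6)^3 = 6.40e-17 m^3
Step 4: b = 1.8e-5 * 443e-6 * 1.53e-11 / 6.40e-17
b = 1.90e-03 N*s/m


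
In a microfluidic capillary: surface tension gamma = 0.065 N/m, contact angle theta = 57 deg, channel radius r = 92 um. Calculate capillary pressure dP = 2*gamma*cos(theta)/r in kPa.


Step 1: cos(57 deg) = 0.5446
Step 2: Convert r to m: r = 92e-6 m
Step 3: dP = 2 * 0.065 * 0.5446 / 92e-6 = 769.5 Pa
Step 4: Convert Pa to kPa (divide by 1000).
dP = 0.77 kPa


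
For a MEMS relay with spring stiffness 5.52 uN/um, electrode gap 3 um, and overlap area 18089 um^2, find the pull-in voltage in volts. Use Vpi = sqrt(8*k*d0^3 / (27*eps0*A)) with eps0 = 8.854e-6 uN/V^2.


Step 1: Compute numerator: 8 * k * d0^3 = 8 * 5.52 * 3^3 = 1192.32
Step 2: Compute denominator: 27 * eps0 * A = 27 * 8.854e-6 * 18089 = 4.32432
Step 3: Vpi = sqrt(1192.32 / 4.32432)
Vpi = 16.6 V


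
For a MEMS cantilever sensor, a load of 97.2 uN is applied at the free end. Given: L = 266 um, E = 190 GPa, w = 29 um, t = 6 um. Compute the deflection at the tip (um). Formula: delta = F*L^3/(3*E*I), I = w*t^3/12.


Step 1: Calculate the second moment of area.
I = w * t^3 / 12 = 29 * 6^3 / 12 = 522.0 um^4
Step 2: Convert E to consistent units (1 GPa = 1000 uN/um^2).
E = 190 GPa = 190000 uN/um^2
Step 3: Calculate tip deflection.
delta = F * L^3 / (3 * E * I)
delta = 97.2 * 266^3 / (3 * 190000 * 522.0)
delta = 6.1485 um


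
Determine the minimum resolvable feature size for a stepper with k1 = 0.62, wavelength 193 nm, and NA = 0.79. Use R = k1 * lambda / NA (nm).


Step 1: Identify values: k1 = 0.62, lambda = 193 nm, NA = 0.79
Step 2: R = k1 * lambda / NA
R = 0.62 * 193 / 0.79
R = 151.5 nm


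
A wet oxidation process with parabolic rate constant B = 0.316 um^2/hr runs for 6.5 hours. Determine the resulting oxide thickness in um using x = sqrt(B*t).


Step 1: Compute B*t = 0.316 * 6.5 = 2.054
Step 2: x = sqrt(2.054)
x = 1.433 um


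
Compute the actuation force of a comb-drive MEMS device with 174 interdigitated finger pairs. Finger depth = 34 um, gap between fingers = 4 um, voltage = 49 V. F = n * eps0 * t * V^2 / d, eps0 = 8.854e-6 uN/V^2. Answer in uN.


Step 1: Parameters: n=174, eps0=8.854e-6 uN/V^2, t=34 um, V=49 V, d=4 um
Step 2: V^2 = 2401
Step 3: F = 174 * 8.854e-6 * 34 * 2401 / 4
F = 31.441 uN


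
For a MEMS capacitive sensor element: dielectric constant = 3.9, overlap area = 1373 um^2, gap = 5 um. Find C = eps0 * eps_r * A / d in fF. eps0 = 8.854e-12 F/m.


Step 1: Convert area to m^2: A = 1373e-12 m^2
Step 2: Convert gap to m: d = 5e-6 m
Step 3: C = eps0 * eps_r * A / d
C = 8.854e-12 * 3.9 * 1373e-12 / 5e-6
Step 4: Convert to fF (multiply by 1e15).
C = 9.48 fF


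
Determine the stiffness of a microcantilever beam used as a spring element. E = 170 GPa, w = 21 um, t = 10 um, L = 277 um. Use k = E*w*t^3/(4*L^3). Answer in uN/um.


Step 1: Convert E to consistent units (1 GPa = 1000 uN/um^2).
E = 170 GPa = 170000 uN/um^2
Step 2: Compute t^3 = 10^3 = 1000
Step 3: Compute L^3 = 277^3 = 21253933
Step 4: k = 170000 * 21 * 1000 / (4 * 21253933)
k = 41.9922 uN/um


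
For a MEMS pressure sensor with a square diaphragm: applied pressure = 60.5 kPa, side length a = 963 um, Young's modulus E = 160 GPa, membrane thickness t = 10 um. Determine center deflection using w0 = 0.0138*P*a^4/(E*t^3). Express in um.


Step 1: Convert pressure to compatible units (E is in GPa, so P in GPa).
P = 60.5 kPa = 60.5e-6 GPa
Step 2: Compute numerator: 0.0138 * P * a^4.
a^4 = 963^4 = 860013262161
numerator = 0.0138 * 60.5e-6 * 860013262161 = 7.180251e+05
Step 3: Compute denominator: E * t^3 = 160 * 10^3 = 160000
Step 4: w0 = numerator / denominator = 7.180251e+05 / 160000 = 4.4877 um


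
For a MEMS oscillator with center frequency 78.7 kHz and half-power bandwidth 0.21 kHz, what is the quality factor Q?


Step 1: Q = f0 / bandwidth
Step 2: Q = 78.7 / 0.21
Q = 374.8


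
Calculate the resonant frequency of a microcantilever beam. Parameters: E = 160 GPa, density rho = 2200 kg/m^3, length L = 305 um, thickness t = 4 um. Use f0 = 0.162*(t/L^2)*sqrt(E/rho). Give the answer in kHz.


Step 1: Convert units to SI.
t_SI = 4e-6 m, L_SI = 305e-6 m
Step 2: Calculate sqrt(E/rho).
sqrt(160e9 / 2200) = 8528.03 m/s
Step 3: Compute f0.
f0 = 0.162 * 4e-6 / (305e-6)^2 * 8528.03 = 59405.1 Hz = 59.41 kHz


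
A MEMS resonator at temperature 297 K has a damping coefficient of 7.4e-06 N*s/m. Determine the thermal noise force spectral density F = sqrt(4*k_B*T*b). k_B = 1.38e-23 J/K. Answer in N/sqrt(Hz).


Step 1: Compute 4 * k_B * T * b
= 4 * 1.38e-23 * 297 * 7.4e-06
= 1.2132e-25 N^2/Hz
Step 2: F_noise = sqrt(1.2132e-25)
F_noise = 3.48e-13 N/sqrt(Hz)


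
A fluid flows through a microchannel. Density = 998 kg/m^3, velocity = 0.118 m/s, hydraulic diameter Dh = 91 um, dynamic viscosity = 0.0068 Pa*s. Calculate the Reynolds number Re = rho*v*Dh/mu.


Step 1: Convert Dh to meters: Dh = 91e-6 m
Step 2: Re = rho * v * Dh / mu
Re = 998 * 0.118 * 91e-6 / 0.0068
Re = 1.576


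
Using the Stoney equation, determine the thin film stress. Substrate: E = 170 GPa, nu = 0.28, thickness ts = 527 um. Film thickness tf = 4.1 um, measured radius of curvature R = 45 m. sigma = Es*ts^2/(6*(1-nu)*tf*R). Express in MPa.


Step 1: Compute numerator: Es * ts^2 = 170 * 527^2 = 47213930 (GPa*um^2)
Step 2: Compute denominator (R in um): 6*(1-nu)*tf*R = 6*0.72*4.1*45e6 = 797040000.0 (um^2)
Step 3: sigma (GPa) = 47213930 / 797040000.0 = 5.9237e-02 GPa
Step 4: Convert to MPa (x1000): sigma = 59.2 MPa


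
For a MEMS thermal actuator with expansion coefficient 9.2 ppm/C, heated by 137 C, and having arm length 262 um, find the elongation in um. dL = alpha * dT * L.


Step 1: Convert CTE: alpha = 9.2 ppm/C = 9.2e-6 /C
Step 2: dL = 9.2e-6 * 137 * 262
dL = 0.3302 um


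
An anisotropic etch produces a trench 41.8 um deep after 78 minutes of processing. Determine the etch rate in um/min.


Step 1: Etch rate = depth / time
Step 2: rate = 41.8 / 78
rate = 0.536 um/min


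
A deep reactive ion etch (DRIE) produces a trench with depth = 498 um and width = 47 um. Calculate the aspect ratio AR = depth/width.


Step 1: AR = depth / width
Step 2: AR = 498 / 47
AR = 10.6


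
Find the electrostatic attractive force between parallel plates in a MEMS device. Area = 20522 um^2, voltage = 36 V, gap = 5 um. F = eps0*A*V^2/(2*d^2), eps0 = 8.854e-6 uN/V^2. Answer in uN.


Step 1: Identify parameters.
eps0 = 8.854e-6 uN/V^2, A = 20522 um^2, V = 36 V, d = 5 um
Step 2: Compute V^2 = 36^2 = 1296
Step 3: Compute d^2 = 5^2 = 25
Step 4: F = 0.5 * 8.854e-6 * 20522 * 1296 / 25
F = 4.71 uN


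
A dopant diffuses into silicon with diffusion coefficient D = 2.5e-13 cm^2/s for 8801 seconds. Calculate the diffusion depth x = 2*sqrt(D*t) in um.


Step 1: Compute D*t = 2.5e-13 * 8801 = 2.20025e-09 cm^2
Step 2: sqrt(D*t) = 4.6907e-05 cm
Step 3: x = 2 * 4.6907e-05 cm = 9.3814e-05 cm
Step 4: Convert to um (1 cm = 1e4 um): x = 0.938 um


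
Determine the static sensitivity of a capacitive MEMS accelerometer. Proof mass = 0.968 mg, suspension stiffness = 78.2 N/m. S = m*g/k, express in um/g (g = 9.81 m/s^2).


Step 1: Convert mass: m = 0.968 mg = 9.68e-07 kg
Step 2: S = m * g / k = 9.68e-07 * 9.81 / 78.2
Step 3: S = 1.21e-07 m/g
Step 4: Convert to um/g: S = 0.121 um/g


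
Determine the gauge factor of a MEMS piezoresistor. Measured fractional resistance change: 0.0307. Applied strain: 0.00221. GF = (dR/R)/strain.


Step 1: Identify values.
dR/R = 0.0307, strain = 0.00221
Step 2: GF = (dR/R) / strain = 0.0307 / 0.00221
GF = 13.9


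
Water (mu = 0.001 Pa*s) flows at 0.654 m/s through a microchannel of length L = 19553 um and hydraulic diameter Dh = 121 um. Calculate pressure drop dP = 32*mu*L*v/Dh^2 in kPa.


Step 1: Convert to SI: L = 19553e-6 m, Dh = 121e-6 m
Step 2: dP = 32 * 0.001 * 19553e-6 * 0.654 / (121e-6)^2
Step 3: dP = 27949.26 Pa
Step 4: Convert to kPa: dP = 27.95 kPa


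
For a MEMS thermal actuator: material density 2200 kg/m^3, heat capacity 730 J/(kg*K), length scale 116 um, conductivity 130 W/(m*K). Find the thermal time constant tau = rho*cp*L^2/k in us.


Step 1: Convert L to m: L = 116e-6 m
Step 2: L^2 = (116e-6)^2 = 1.3456e-08 m^2
Step 3: tau = 2200 * 730 * 1.3456e-08 / 130 = 1.6623335e-04 s
Step 4: Convert to microseconds (multiply by 1e6).
tau = 166.233 us


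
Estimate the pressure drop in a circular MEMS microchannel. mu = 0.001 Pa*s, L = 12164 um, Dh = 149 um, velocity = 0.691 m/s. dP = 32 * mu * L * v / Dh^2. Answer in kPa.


Step 1: Convert to SI: L = 12164e-6 m, Dh = 149e-6 m
Step 2: dP = 32 * 0.001 * 12164e-6 * 0.691 / (149e-6)^2
Step 3: dP = 12115.24 Pa
Step 4: Convert to kPa: dP = 12.12 kPa


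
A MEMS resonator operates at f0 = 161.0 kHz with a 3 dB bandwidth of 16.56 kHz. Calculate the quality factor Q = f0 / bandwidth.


Step 1: Q = f0 / bandwidth
Step 2: Q = 161.0 / 16.56
Q = 9.7


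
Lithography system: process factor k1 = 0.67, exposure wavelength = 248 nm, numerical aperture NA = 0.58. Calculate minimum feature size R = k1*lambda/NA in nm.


Step 1: Identify values: k1 = 0.67, lambda = 248 nm, NA = 0.58
Step 2: R = k1 * lambda / NA
R = 0.67 * 248 / 0.58
R = 286.5 nm


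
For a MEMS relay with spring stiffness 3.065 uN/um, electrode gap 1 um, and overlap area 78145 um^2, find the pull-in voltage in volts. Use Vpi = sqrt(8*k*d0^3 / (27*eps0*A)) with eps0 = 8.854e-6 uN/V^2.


Step 1: Compute numerator: 8 * k * d0^3 = 8 * 3.065 * 1^3 = 24.52
Step 2: Compute denominator: 27 * eps0 * A = 27 * 8.854e-6 * 78145 = 18.681187
Step 3: Vpi = sqrt(24.52 / 18.681187)
Vpi = 1.15 V


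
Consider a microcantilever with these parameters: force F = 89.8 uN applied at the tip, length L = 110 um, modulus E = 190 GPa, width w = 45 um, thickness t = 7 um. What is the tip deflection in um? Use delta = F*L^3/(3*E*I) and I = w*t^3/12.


Step 1: Calculate the second moment of area.
I = w * t^3 / 12 = 45 * 7^3 / 12 = 1286.25 um^4
Step 2: Convert E to consistent units (1 GPa = 1000 uN/um^2).
E = 190 GPa = 190000 uN/um^2
Step 3: Calculate tip deflection.
delta = F * L^3 / (3 * E * I)
delta = 89.8 * 110^3 / (3 * 190000 * 1286.25)
delta = 0.163 um


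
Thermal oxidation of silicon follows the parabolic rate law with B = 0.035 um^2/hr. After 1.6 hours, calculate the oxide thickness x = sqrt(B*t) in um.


Step 1: Compute B*t = 0.035 * 1.6 = 0.056
Step 2: x = sqrt(0.056)
x = 0.237 um


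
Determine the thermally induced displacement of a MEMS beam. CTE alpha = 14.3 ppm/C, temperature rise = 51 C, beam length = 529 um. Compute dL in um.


Step 1: Convert CTE: alpha = 14.3 ppm/C = 14.3e-6 /C
Step 2: dL = 14.3e-6 * 51 * 529
dL = 0.3858 um


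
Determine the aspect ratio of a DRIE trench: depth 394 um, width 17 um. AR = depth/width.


Step 1: AR = depth / width
Step 2: AR = 394 / 17
AR = 23.2


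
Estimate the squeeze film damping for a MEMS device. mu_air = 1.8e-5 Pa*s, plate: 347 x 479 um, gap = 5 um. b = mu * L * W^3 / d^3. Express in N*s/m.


Step 1: Convert to SI.
L = 347e-6 m, W = 479e-6 m, d = 5e-6 m
Step 2: W^3 = (479e-6)^3 = 1.10e-10 m^3
Step 3: d^3 = (5e-6)^3 = 1.25e-16 m^3
Step 4: b = 1.8e-5 * 347e-6 * 1.10e-10 / 1.25e-16
b = 5.49e-03 N*s/m


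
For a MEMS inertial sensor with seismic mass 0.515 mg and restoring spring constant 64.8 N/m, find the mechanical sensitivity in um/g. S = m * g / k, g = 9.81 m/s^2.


Step 1: Convert mass: m = 0.515 mg = 5.15e-07 kg
Step 2: S = m * g / k = 5.15e-07 * 9.81 / 64.8
Step 3: S = 7.80e-08 m/g
Step 4: Convert to um/g: S = 0.078 um/g


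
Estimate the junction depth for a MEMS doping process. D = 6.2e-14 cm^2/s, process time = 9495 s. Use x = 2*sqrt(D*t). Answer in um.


Step 1: Compute D*t = 6.2e-14 * 9495 = 5.8869e-10 cm^2
Step 2: sqrt(D*t) = 2.4263e-05 cm
Step 3: x = 2 * 2.4263e-05 cm = 4.8526e-05 cm
Step 4: Convert to um (1 cm = 1e4 um): x = 0.485 um


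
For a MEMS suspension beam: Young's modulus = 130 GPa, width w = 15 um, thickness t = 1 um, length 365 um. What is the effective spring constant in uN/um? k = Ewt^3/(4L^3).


Step 1: Convert E to consistent units (1 GPa = 1000 uN/um^2).
E = 130 GPa = 130000 uN/um^2
Step 2: Compute t^3 = 1^3 = 1
Step 3: Compute L^3 = 365^3 = 48627125
Step 4: k = 130000 * 15 * 1 / (4 * 48627125)
k = 0.01 uN/um


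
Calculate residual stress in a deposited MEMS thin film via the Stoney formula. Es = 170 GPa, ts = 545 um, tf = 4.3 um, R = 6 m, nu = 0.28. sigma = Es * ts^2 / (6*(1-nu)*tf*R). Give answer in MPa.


Step 1: Compute numerator: Es * ts^2 = 170 * 545^2 = 50494250 (GPa*um^2)
Step 2: Compute denominator (R in um): 6*(1-nu)*tf*R = 6*0.72*4.3*6e6 = 111456000.0 (um^2)
Step 3: sigma (GPa) = 50494250 / 111456000.0 = 4.53042e-01 GPa
Step 4: Convert to MPa (x1000): sigma = 453.0 MPa


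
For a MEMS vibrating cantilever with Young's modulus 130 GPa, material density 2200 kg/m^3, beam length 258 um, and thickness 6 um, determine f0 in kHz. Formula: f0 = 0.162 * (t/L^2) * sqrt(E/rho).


Step 1: Convert units to SI.
t_SI = 6e-6 m, L_SI = 258e-6 m
Step 2: Calculate sqrt(E/rho).
sqrt(130e9 / 2200) = 7687.06 m/s
Step 3: Compute f0.
f0 = 0.162 * 6e-6 / (258e-6)^2 * 7687.06 = 112250.2 Hz = 112.25 kHz


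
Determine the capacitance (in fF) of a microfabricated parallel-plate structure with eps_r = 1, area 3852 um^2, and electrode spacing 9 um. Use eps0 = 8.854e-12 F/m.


Step 1: Convert area to m^2: A = 3852e-12 m^2
Step 2: Convert gap to m: d = 9e-6 m
Step 3: C = eps0 * eps_r * A / d
C = 8.854e-12 * 1 * 3852e-12 / 9e-6
Step 4: Convert to fF (multiply by 1e15).
C = 3.79 fF


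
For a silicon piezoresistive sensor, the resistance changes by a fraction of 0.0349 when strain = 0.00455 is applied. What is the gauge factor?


Step 1: Identify values.
dR/R = 0.0349, strain = 0.00455
Step 2: GF = (dR/R) / strain = 0.0349 / 0.00455
GF = 7.7


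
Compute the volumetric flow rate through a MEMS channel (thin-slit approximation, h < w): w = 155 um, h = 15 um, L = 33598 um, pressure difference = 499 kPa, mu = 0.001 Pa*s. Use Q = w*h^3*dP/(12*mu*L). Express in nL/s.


Step 1: Convert all dimensions to SI (meters).
w = 155e-6 m, h = 15e-6 m, L = 33598e-6 m, dP = 499e3 Pa
Step 2: Q = w * h^3 * dP / (12 * mu * L)
Q = 155e-6 * (15e-6)^3 * 499e3 / (12 * 0.001 * 33598e-6) = 6.4745762e-10 m^3/s
Step 3: Convert Q from m^3/s to nL/s (1 m^3 = 1e12 nL, so multiply by 1e12).
Q = 647.458 nL/s


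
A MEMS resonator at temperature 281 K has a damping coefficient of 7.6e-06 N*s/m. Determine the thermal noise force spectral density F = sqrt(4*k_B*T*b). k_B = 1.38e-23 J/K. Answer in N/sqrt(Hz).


Step 1: Compute 4 * k_B * T * b
= 4 * 1.38e-23 * 281 * 7.6e-06
= 1.1789e-25 N^2/Hz
Step 2: F_noise = sqrt(1.1789e-25)
F_noise = 3.43e-13 N/sqrt(Hz)


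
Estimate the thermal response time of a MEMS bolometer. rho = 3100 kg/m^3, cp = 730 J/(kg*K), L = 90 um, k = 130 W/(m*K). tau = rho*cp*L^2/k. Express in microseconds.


Step 1: Convert L to m: L = 90e-6 m
Step 2: L^2 = (90e-6)^2 = 8.1e-09 m^2
Step 3: tau = 3100 * 730 * 8.1e-09 / 130 = 1.4100231e-04 s
Step 4: Convert to microseconds (multiply by 1e6).
tau = 141.002 us


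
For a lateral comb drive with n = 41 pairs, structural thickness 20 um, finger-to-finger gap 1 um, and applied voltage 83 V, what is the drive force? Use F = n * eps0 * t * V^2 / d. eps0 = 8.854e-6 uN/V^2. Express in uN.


Step 1: Parameters: n=41, eps0=8.854e-6 uN/V^2, t=20 um, V=83 V, d=1 um
Step 2: V^2 = 6889
Step 3: F = 41 * 8.854e-6 * 20 * 6889 / 1
F = 50.016 uN


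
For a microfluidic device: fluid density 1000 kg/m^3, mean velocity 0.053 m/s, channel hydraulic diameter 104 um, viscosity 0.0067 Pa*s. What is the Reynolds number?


Step 1: Convert Dh to meters: Dh = 104e-6 m
Step 2: Re = rho * v * Dh / mu
Re = 1000 * 0.053 * 104e-6 / 0.0067
Re = 0.823


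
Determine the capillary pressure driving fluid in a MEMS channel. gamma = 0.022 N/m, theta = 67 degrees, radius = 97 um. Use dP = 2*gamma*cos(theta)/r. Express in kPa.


Step 1: cos(67 deg) = 0.3907
Step 2: Convert r to m: r = 97e-6 m
Step 3: dP = 2 * 0.022 * 0.3907 / 97e-6 = 177.2 Pa
Step 4: Convert Pa to kPa (divide by 1000).
dP = 0.18 kPa


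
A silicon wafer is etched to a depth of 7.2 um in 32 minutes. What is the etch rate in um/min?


Step 1: Etch rate = depth / time
Step 2: rate = 7.2 / 32
rate = 0.225 um/min


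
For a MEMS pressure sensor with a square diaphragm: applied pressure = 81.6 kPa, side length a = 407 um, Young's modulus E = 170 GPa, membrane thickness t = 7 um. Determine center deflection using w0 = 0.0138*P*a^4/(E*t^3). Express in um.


Step 1: Convert pressure to compatible units (E is in GPa, so P in GPa).
P = 81.6 kPa = 81.6e-6 GPa
Step 2: Compute numerator: 0.0138 * P * a^4.
a^4 = 407^4 = 27439591201
numerator = 0.0138 * 81.6e-6 * 27439591201 = 3.08992e+04
Step 3: Compute denominator: E * t^3 = 170 * 7^3 = 58310
Step 4: w0 = numerator / denominator = 3.08992e+04 / 58310 = 0.5299 um


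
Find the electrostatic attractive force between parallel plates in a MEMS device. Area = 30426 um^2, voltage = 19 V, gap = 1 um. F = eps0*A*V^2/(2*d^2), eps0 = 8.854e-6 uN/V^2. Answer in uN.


Step 1: Identify parameters.
eps0 = 8.854e-6 uN/V^2, A = 30426 um^2, V = 19 V, d = 1 um
Step 2: Compute V^2 = 19^2 = 361
Step 3: Compute d^2 = 1^2 = 1
Step 4: F = 0.5 * 8.854e-6 * 30426 * 361 / 1
F = 48.625 uN


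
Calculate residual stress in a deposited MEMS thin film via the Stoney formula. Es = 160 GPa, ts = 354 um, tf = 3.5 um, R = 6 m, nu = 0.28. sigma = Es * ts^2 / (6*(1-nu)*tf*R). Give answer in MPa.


Step 1: Compute numerator: Es * ts^2 = 160 * 354^2 = 20050560 (GPa*um^2)
Step 2: Compute denominator (R in um): 6*(1-nu)*tf*R = 6*0.72*3.5*6e6 = 90720000.0 (um^2)
Step 3: sigma (GPa) = 20050560 / 90720000.0 = 2.21016e-01 GPa
Step 4: Convert to MPa (x1000): sigma = 221.0 MPa


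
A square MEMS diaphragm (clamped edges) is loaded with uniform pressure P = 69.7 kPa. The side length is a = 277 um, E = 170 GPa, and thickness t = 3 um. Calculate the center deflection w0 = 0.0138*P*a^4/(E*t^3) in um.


Step 1: Convert pressure to compatible units (E is in GPa, so P in GPa).
P = 69.7 kPa = 69.7e-6 GPa
Step 2: Compute numerator: 0.0138 * P * a^4.
a^4 = 277^4 = 5887339441
numerator = 0.0138 * 69.7e-6 * 5887339441 = 5.662796e+03
Step 3: Compute denominator: E * t^3 = 170 * 3^3 = 4590
Step 4: w0 = numerator / denominator = 5.662796e+03 / 4590 = 1.2337 um


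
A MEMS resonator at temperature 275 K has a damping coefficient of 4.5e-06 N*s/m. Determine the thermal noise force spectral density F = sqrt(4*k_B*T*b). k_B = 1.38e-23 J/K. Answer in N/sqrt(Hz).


Step 1: Compute 4 * k_B * T * b
= 4 * 1.38e-23 * 275 * 4.5e-06
= 6.8310e-26 N^2/Hz
Step 2: F_noise = sqrt(6.8310e-26)
F_noise = 2.61e-13 N/sqrt(Hz)


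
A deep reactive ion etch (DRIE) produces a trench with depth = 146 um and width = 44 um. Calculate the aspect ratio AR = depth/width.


Step 1: AR = depth / width
Step 2: AR = 146 / 44
AR = 3.3


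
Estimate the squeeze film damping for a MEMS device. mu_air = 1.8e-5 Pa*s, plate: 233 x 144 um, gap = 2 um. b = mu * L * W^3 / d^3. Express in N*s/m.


Step 1: Convert to SI.
L = 233e-6 m, W = 144e-6 m, d = 2e-6 m
Step 2: W^3 = (144e-6)^3 = 2.99e-12 m^3
Step 3: d^3 = (2e-6)^3 = 8.00e-18 m^3
Step 4: b = 1.8e-5 * 233e-6 * 2.99e-12 / 8.00e-18
b = 1.57e-03 N*s/m


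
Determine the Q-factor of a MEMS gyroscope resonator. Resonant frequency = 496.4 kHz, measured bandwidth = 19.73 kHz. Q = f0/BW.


Step 1: Q = f0 / bandwidth
Step 2: Q = 496.4 / 19.73
Q = 25.2


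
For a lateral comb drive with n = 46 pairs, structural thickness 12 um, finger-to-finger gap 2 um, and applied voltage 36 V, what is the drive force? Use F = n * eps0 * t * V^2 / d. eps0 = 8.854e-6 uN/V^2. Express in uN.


Step 1: Parameters: n=46, eps0=8.854e-6 uN/V^2, t=12 um, V=36 V, d=2 um
Step 2: V^2 = 1296
Step 3: F = 46 * 8.854e-6 * 12 * 1296 / 2
F = 3.167 uN


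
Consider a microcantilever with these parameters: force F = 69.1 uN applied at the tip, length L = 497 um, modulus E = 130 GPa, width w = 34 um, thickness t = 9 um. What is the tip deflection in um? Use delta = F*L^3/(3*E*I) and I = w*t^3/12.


Step 1: Calculate the second moment of area.
I = w * t^3 / 12 = 34 * 9^3 / 12 = 2065.5 um^4
Step 2: Convert E to consistent units (1 GPa = 1000 uN/um^2).
E = 130 GPa = 130000 uN/um^2
Step 3: Calculate tip deflection.
delta = F * L^3 / (3 * E * I)
delta = 69.1 * 497^3 / (3 * 130000 * 2065.5)
delta = 10.5307 um


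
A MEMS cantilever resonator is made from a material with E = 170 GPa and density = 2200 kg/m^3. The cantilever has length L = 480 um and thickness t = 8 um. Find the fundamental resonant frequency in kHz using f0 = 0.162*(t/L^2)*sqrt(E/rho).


Step 1: Convert units to SI.
t_SI = 8e-6 m, L_SI = 480e-6 m
Step 2: Calculate sqrt(E/rho).
sqrt(170e9 / 2200) = 8790.49 m/s
Step 3: Compute f0.
f0 = 0.162 * 8e-6 / (480e-6)^2 * 8790.49 = 49446.5 Hz = 49.45 kHz


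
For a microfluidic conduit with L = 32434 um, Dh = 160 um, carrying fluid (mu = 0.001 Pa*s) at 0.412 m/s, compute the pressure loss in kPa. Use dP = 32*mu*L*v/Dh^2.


Step 1: Convert to SI: L = 32434e-6 m, Dh = 160e-6 m
Step 2: dP = 32 * 0.001 * 32434e-6 * 0.412 / (160e-6)^2
Step 3: dP = 16703.51 Pa
Step 4: Convert to kPa: dP = 16.7 kPa


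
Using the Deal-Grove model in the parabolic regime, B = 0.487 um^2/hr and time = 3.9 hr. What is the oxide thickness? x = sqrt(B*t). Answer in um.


Step 1: Compute B*t = 0.487 * 3.9 = 1.8993
Step 2: x = sqrt(1.8993)
x = 1.378 um


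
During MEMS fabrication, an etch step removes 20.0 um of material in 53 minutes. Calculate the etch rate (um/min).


Step 1: Etch rate = depth / time
Step 2: rate = 20.0 / 53
rate = 0.377 um/min


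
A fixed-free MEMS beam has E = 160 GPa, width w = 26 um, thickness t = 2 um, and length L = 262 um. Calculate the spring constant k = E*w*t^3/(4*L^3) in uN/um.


Step 1: Convert E to consistent units (1 GPa = 1000 uN/um^2).
E = 160 GPa = 160000 uN/um^2
Step 2: Compute t^3 = 2^3 = 8
Step 3: Compute L^3 = 262^3 = 17984728
Step 4: k = 160000 * 26 * 8 / (4 * 17984728)
k = 0.4626 uN/um


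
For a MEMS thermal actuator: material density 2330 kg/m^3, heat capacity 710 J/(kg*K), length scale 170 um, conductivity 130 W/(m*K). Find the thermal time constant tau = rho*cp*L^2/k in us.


Step 1: Convert L to m: L = 170e-6 m
Step 2: L^2 = (170e-6)^2 = 2.89e-08 m^2
Step 3: tau = 2330 * 710 * 2.89e-08 / 130 = 3.6776362e-04 s
Step 4: Convert to microseconds (multiply by 1e6).
tau = 367.764 us


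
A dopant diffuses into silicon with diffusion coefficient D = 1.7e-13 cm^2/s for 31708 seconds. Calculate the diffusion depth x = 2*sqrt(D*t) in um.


Step 1: Compute D*t = 1.7e-13 * 31708 = 5.39036e-09 cm^2
Step 2: sqrt(D*t) = 7.34191e-05 cm
Step 3: x = 2 * 7.34191e-05 cm = 1.468382e-04 cm
Step 4: Convert to um (1 cm = 1e4 um): x = 1.468 um


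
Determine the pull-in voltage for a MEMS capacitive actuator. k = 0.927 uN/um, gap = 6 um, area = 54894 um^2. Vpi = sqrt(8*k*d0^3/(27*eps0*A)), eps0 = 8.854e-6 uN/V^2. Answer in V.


Step 1: Compute numerator: 8 * k * d0^3 = 8 * 0.927 * 6^3 = 1601.856
Step 2: Compute denominator: 27 * eps0 * A = 27 * 8.854e-6 * 54894 = 13.12285
Step 3: Vpi = sqrt(1601.856 / 13.12285)
Vpi = 11.05 V


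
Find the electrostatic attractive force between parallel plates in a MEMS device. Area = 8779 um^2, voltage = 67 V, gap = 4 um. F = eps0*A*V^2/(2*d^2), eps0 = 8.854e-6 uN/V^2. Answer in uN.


Step 1: Identify parameters.
eps0 = 8.854e-6 uN/V^2, A = 8779 um^2, V = 67 V, d = 4 um
Step 2: Compute V^2 = 67^2 = 4489
Step 3: Compute d^2 = 4^2 = 16
Step 4: F = 0.5 * 8.854e-6 * 8779 * 4489 / 16
F = 10.904 uN


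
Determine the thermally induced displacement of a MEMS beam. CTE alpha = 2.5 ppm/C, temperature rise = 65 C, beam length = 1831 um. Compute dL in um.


Step 1: Convert CTE: alpha = 2.5 ppm/C = 2.5e-6 /C
Step 2: dL = 2.5e-6 * 65 * 1831
dL = 0.2975 um


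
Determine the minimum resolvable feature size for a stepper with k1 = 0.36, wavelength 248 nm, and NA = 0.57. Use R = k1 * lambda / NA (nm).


Step 1: Identify values: k1 = 0.36, lambda = 248 nm, NA = 0.57
Step 2: R = k1 * lambda / NA
R = 0.36 * 248 / 0.57
R = 156.6 nm


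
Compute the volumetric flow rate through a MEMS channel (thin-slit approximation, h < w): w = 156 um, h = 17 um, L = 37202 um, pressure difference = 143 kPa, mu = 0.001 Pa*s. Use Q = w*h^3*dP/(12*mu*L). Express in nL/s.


Step 1: Convert all dimensions to SI (meters).
w = 156e-6 m, h = 17e-6 m, L = 37202e-6 m, dP = 143e3 Pa
Step 2: Q = w * h^3 * dP / (12 * mu * L)
Q = 156e-6 * (17e-6)^3 * 143e3 / (12 * 0.001 * 37202e-6) = 2.4550473e-10 m^3/s
Step 3: Convert Q from m^3/s to nL/s (1 m^3 = 1e12 nL, so multiply by 1e12).
Q = 245.505 nL/s


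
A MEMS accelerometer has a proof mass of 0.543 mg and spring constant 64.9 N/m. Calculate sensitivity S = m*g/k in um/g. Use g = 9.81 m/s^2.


Step 1: Convert mass: m = 0.543 mg = 5.43e-07 kg
Step 2: S = m * g / k = 5.43e-07 * 9.81 / 64.9
Step 3: S = 8.21e-08 m/g
Step 4: Convert to um/g: S = 0.082 um/g


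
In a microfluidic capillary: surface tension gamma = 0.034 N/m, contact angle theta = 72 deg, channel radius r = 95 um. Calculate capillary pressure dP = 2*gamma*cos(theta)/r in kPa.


Step 1: cos(72 deg) = 0.309
Step 2: Convert r to m: r = 95e-6 m
Step 3: dP = 2 * 0.034 * 0.309 / 95e-6 = 221.2 Pa
Step 4: Convert Pa to kPa (divide by 1000).
dP = 0.22 kPa


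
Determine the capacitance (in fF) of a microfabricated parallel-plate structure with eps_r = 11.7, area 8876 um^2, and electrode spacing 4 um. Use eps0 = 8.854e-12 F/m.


Step 1: Convert area to m^2: A = 8876e-12 m^2
Step 2: Convert gap to m: d = 4e-6 m
Step 3: C = eps0 * eps_r * A / d
C = 8.854e-12 * 11.7 * 8876e-12 / 4e-6
Step 4: Convert to fF (multiply by 1e15).
C = 229.87 fF


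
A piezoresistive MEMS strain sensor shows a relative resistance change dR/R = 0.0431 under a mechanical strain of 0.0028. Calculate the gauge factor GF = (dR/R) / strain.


Step 1: Identify values.
dR/R = 0.0431, strain = 0.0028
Step 2: GF = (dR/R) / strain = 0.0431 / 0.0028
GF = 15.4


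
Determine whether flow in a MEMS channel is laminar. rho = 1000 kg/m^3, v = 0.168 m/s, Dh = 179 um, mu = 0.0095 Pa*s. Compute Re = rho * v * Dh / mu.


Step 1: Convert Dh to meters: Dh = 179e-6 m
Step 2: Re = rho * v * Dh / mu
Re = 1000 * 0.168 * 179e-6 / 0.0095
Re = 3.165
Since Re = 3.165 is below ~2300, the flow is laminar.


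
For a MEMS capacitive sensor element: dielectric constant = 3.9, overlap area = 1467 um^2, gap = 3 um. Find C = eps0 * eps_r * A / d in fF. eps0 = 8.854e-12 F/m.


Step 1: Convert area to m^2: A = 1467e-12 m^2
Step 2: Convert gap to m: d = 3e-6 m
Step 3: C = eps0 * eps_r * A / d
C = 8.854e-12 * 3.9 * 1467e-12 / 3e-6
Step 4: Convert to fF (multiply by 1e15).
C = 16.89 fF


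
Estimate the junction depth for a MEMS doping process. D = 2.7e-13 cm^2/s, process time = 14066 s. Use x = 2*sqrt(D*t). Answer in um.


Step 1: Compute D*t = 2.7e-13 * 14066 = 3.79782e-09 cm^2
Step 2: sqrt(D*t) = 6.16265e-05 cm
Step 3: x = 2 * 6.16265e-05 cm = 1.23253e-04 cm
Step 4: Convert to um (1 cm = 1e4 um): x = 1.233 um


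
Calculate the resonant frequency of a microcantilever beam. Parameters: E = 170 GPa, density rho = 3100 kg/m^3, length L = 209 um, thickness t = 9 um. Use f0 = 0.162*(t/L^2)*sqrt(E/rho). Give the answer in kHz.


Step 1: Convert units to SI.
t_SI = 9e-6 m, L_SI = 209e-6 m
Step 2: Calculate sqrt(E/rho).
sqrt(170e9 / 3100) = 7405.32 m/s
Step 3: Compute f0.
f0 = 0.162 * 9e-6 / (209e-6)^2 * 7405.32 = 247177.4 Hz = 247.18 kHz


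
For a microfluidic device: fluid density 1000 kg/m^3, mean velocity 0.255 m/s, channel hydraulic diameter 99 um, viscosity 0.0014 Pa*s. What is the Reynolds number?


Step 1: Convert Dh to meters: Dh = 99e-6 m
Step 2: Re = rho * v * Dh / mu
Re = 1000 * 0.255 * 99e-6 / 0.0014
Re = 18.032


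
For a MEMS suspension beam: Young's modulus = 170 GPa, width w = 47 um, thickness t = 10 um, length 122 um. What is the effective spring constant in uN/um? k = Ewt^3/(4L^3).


Step 1: Convert E to consistent units (1 GPa = 1000 uN/um^2).
E = 170 GPa = 170000 uN/um^2
Step 2: Compute t^3 = 10^3 = 1000
Step 3: Compute L^3 = 122^3 = 1815848
Step 4: k = 170000 * 47 * 1000 / (4 * 1815848)
k = 1100.037 uN/um


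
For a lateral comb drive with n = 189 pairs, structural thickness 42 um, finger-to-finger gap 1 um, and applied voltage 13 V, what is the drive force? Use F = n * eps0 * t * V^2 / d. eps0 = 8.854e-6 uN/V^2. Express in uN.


Step 1: Parameters: n=189, eps0=8.854e-6 uN/V^2, t=42 um, V=13 V, d=1 um
Step 2: V^2 = 169
Step 3: F = 189 * 8.854e-6 * 42 * 169 / 1
F = 11.878 uN


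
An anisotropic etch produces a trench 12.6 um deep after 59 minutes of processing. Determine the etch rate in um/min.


Step 1: Etch rate = depth / time
Step 2: rate = 12.6 / 59
rate = 0.214 um/min


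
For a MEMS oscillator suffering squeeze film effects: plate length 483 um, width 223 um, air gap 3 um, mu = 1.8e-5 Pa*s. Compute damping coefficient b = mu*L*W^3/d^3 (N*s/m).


Step 1: Convert to SI.
L = 483e-6 m, W = 223e-6 m, d = 3e-6 m
Step 2: W^3 = (223e-6)^3 = 1.11e-11 m^3
Step 3: d^3 = (3e-6)^3 = 2.70e-17 m^3
Step 4: b = 1.8e-5 * 483e-6 * 1.11e-11 / 2.70e-17
b = 3.57e-03 N*s/m


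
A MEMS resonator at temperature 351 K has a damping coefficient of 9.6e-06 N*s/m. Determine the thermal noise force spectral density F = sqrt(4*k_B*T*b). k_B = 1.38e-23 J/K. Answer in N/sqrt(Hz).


Step 1: Compute 4 * k_B * T * b
= 4 * 1.38e-23 * 351 * 9.6e-06
= 1.8600e-25 N^2/Hz
Step 2: F_noise = sqrt(1.8600e-25)
F_noise = 4.31e-13 N/sqrt(Hz)


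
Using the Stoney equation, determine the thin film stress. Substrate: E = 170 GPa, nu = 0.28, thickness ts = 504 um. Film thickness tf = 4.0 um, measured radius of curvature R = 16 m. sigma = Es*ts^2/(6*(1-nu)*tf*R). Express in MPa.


Step 1: Compute numerator: Es * ts^2 = 170 * 504^2 = 43182720 (GPa*um^2)
Step 2: Compute denominator (R in um): 6*(1-nu)*tf*R = 6*0.72*4.0*16e6 = 276480000.0 (um^2)
Step 3: sigma (GPa) = 43182720 / 276480000.0 = 1.56188e-01 GPa
Step 4: Convert to MPa (x1000): sigma = 156.2 MPa


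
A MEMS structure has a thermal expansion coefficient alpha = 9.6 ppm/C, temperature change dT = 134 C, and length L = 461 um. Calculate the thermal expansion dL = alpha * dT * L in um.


Step 1: Convert CTE: alpha = 9.6 ppm/C = 9.6e-6 /C
Step 2: dL = 9.6e-6 * 134 * 461
dL = 0.593 um


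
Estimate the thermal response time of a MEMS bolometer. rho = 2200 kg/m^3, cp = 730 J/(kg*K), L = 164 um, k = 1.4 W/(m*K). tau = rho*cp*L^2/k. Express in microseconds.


Step 1: Convert L to m: L = 164e-6 m
Step 2: L^2 = (164e-6)^2 = 2.6896e-08 m^2
Step 3: tau = 2200 * 730 * 2.6896e-08 / 1.4 = 3.085355429e-02 s
Step 4: Convert to microseconds (multiply by 1e6).
tau = 30853.554 us


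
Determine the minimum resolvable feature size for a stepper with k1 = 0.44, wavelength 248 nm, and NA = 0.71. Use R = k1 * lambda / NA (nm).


Step 1: Identify values: k1 = 0.44, lambda = 248 nm, NA = 0.71
Step 2: R = k1 * lambda / NA
R = 0.44 * 248 / 0.71
R = 153.7 nm


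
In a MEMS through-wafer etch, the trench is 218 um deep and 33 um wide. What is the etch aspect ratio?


Step 1: AR = depth / width
Step 2: AR = 218 / 33
AR = 6.6


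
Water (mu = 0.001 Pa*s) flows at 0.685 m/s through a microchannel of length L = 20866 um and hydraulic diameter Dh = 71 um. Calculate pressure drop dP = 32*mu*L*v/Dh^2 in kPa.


Step 1: Convert to SI: L = 20866e-6 m, Dh = 71e-6 m
Step 2: dP = 32 * 0.001 * 20866e-6 * 0.685 / (71e-6)^2
Step 3: dP = 90732.54 Pa
Step 4: Convert to kPa: dP = 90.73 kPa


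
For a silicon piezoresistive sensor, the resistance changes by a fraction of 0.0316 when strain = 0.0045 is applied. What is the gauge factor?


Step 1: Identify values.
dR/R = 0.0316, strain = 0.0045
Step 2: GF = (dR/R) / strain = 0.0316 / 0.0045
GF = 7.0


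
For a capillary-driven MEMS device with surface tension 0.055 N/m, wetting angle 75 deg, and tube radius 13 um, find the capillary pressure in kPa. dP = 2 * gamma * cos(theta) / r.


Step 1: cos(75 deg) = 0.2588
Step 2: Convert r to m: r = 13e-6 m
Step 3: dP = 2 * 0.055 * 0.2588 / 13e-6 = 2189.8 Pa
Step 4: Convert Pa to kPa (divide by 1000).
dP = 2.19 kPa


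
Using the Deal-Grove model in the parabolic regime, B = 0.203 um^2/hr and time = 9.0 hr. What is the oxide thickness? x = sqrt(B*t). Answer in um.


Step 1: Compute B*t = 0.203 * 9.0 = 1.827
Step 2: x = sqrt(1.827)
x = 1.352 um


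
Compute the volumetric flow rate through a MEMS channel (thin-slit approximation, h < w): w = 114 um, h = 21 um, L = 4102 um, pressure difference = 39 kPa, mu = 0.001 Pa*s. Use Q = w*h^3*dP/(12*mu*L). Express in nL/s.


Step 1: Convert all dimensions to SI (meters).
w = 114e-6 m, h = 21e-6 m, L = 4102e-6 m, dP = 39e3 Pa
Step 2: Q = w * h^3 * dP / (12 * mu * L)
Q = 114e-6 * (21e-6)^3 * 39e3 / (12 * 0.001 * 4102e-6) = 8.364701e-10 m^3/s
Step 3: Convert Q from m^3/s to nL/s (1 m^3 = 1e12 nL, so multiply by 1e12).
Q = 836.47 nL/s


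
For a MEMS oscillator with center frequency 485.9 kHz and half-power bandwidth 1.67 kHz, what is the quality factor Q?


Step 1: Q = f0 / bandwidth
Step 2: Q = 485.9 / 1.67
Q = 291.0


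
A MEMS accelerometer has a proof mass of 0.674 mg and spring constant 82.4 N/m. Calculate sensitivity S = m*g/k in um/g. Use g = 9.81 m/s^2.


Step 1: Convert mass: m = 0.674 mg = 6.74e-07 kg
Step 2: S = m * g / k = 6.74e-07 * 9.81 / 82.4
Step 3: S = 8.02e-08 m/g
Step 4: Convert to um/g: S = 0.08 um/g


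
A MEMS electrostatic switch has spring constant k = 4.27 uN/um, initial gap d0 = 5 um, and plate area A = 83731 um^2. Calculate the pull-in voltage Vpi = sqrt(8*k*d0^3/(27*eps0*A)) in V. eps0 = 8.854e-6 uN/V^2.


Step 1: Compute numerator: 8 * k * d0^3 = 8 * 4.27 * 5^3 = 4270.0
Step 2: Compute denominator: 27 * eps0 * A = 27 * 8.854e-6 * 83731 = 20.016565
Step 3: Vpi = sqrt(4270.0 / 20.016565)
Vpi = 14.61 V


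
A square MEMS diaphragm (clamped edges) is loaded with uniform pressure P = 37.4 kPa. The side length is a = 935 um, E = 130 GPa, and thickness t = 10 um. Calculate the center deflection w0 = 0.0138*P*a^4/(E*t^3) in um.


Step 1: Convert pressure to compatible units (E is in GPa, so P in GPa).
P = 37.4 kPa = 37.4e-6 GPa
Step 2: Compute numerator: 0.0138 * P * a^4.
a^4 = 935^4 = 764269350625
numerator = 0.0138 * 37.4e-6 * 764269350625 = 3.944547e+05
Step 3: Compute denominator: E * t^3 = 130 * 10^3 = 130000
Step 4: w0 = numerator / denominator = 3.944547e+05 / 130000 = 3.0343 um


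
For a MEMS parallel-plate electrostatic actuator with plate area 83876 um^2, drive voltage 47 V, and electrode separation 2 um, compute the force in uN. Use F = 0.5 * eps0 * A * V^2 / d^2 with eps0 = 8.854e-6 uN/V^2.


Step 1: Identify parameters.
eps0 = 8.854e-6 uN/V^2, A = 83876 um^2, V = 47 V, d = 2 um
Step 2: Compute V^2 = 47^2 = 2209
Step 3: Compute d^2 = 2^2 = 4
Step 4: F = 0.5 * 8.854e-6 * 83876 * 2209 / 4
F = 205.061 uN


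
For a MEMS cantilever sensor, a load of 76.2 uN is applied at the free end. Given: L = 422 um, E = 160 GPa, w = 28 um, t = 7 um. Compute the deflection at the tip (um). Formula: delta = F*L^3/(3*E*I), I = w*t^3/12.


Step 1: Calculate the second moment of area.
I = w * t^3 / 12 = 28 * 7^3 / 12 = 800.3333 um^4
Step 2: Convert E to consistent units (1 GPa = 1000 uN/um^2).
E = 160 GPa = 160000 uN/um^2
Step 3: Calculate tip deflection.
delta = F * L^3 / (3 * E * I)
delta = 76.2 * 422^3 / (3 * 160000 * 800.3333)
delta = 14.9067 um


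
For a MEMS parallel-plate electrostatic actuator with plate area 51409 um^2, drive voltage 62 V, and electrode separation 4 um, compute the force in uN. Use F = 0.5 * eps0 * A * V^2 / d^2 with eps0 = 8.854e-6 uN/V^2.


Step 1: Identify parameters.
eps0 = 8.854e-6 uN/V^2, A = 51409 um^2, V = 62 V, d = 4 um
Step 2: Compute V^2 = 62^2 = 3844
Step 3: Compute d^2 = 4^2 = 16
Step 4: F = 0.5 * 8.854e-6 * 51409 * 3844 / 16
F = 54.678 uN


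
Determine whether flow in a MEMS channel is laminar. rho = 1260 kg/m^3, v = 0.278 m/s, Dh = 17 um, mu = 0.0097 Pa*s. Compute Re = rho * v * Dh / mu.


Step 1: Convert Dh to meters: Dh = 17e-6 m
Step 2: Re = rho * v * Dh / mu
Re = 1260 * 0.278 * 17e-6 / 0.0097
Re = 0.614
Since Re = 0.614 is below ~2300, the flow is laminar.


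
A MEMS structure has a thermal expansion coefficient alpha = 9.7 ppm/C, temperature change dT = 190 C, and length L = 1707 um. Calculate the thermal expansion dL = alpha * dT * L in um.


Step 1: Convert CTE: alpha = 9.7 ppm/C = 9.7e-6 /C
Step 2: dL = 9.7e-6 * 190 * 1707
dL = 3.146 um


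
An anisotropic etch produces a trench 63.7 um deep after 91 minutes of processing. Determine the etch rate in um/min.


Step 1: Etch rate = depth / time
Step 2: rate = 63.7 / 91
rate = 0.7 um/min


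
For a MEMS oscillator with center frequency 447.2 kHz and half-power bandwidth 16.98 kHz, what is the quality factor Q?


Step 1: Q = f0 / bandwidth
Step 2: Q = 447.2 / 16.98
Q = 26.3


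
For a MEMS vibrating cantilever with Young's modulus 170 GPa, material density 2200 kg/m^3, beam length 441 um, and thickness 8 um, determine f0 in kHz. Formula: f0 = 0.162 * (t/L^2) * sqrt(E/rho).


Step 1: Convert units to SI.
t_SI = 8e-6 m, L_SI = 441e-6 m
Step 2: Calculate sqrt(E/rho).
sqrt(170e9 / 2200) = 8790.49 m/s
Step 3: Compute f0.
f0 = 0.162 * 8e-6 / (441e-6)^2 * 8790.49 = 58578.9 Hz = 58.58 kHz


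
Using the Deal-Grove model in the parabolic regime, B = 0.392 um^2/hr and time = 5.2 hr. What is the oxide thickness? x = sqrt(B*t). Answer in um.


Step 1: Compute B*t = 0.392 * 5.2 = 2.0384
Step 2: x = sqrt(2.0384)
x = 1.428 um
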